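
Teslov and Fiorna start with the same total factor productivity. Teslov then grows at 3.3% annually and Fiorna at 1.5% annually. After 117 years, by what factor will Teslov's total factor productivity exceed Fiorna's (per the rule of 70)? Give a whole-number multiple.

Teslov pulls ahead at 1.8 pp per year, so the ratio doubles every 70/1.8 ≈ 38.89 years.
In 117 years that's 3.01 doublings: 2^3.01 ≈ 8.

≈ 8 times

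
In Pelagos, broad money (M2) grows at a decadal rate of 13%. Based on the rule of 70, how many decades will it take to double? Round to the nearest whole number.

roughly 5 decades

At 13%, doubling takes about 70/13 = 5.38 decades.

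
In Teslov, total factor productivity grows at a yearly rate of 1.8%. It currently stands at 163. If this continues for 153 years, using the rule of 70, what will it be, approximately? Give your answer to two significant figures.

Doubling time ≈ 70/1.8 = 38.89 years.
153 years is 153/38.89 ≈ 3.93 doublings, a factor of 2^3.93 ≈ 15.24.
163 × 15.24 ≈ 2500.

roughly 2500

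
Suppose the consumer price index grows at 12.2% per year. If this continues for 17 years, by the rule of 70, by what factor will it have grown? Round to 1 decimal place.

Doubling time ≈ 70/12.2 = 5.74 years.
17 years / 5.74 ≈ 2.96 doublings → factor 2^2.96 ≈ 7.8.

approximately 7.8 times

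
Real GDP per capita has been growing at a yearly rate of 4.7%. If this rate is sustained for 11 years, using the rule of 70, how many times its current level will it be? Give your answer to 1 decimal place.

around 1.7 times

Doubles every ≈ 14.89 years (70/4.7).
11 years is 0.74 doublings; 2^0.74 ≈ 1.7×.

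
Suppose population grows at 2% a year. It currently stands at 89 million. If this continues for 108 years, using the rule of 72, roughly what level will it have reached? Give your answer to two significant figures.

It doubles every 72/2 ≈ 36.00 years, so 108 years is 3.00 doublings.
2^3.00 ≈ 8.00; 89 × 8.00 ≈ 710 million.

around 710 million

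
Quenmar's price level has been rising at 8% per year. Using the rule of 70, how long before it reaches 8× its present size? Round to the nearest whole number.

about 26 years

Doubling time ≈ 70/8 = 8.75 years.
8 = 2^3, so 3 doublings → 26 years.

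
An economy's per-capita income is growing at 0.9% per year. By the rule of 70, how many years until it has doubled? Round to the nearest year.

At 0.9%, doubling takes about 70/0.9 = 77.78 years.

78 years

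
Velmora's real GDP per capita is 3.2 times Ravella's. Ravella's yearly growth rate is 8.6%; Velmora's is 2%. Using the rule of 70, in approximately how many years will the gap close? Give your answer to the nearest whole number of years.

What matters is the difference: 6.6 pp.
Rule of 70 on the gap: the ratio halves every 70/6.6 ≈ 10.61 years.
A 3.2 times gap takes log₂(3.2) ≈ 1.68 halvings to close: 1.68 × 10.61 ≈ 18 years.

around 18 years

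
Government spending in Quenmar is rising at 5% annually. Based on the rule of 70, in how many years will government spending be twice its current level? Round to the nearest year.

Doubling time ≈ 70 / 5 = 14.00 years.

≈ 14 years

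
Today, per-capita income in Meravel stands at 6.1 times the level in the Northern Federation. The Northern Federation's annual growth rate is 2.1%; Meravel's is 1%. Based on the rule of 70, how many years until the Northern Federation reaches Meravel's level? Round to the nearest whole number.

≈ 166 years

What matters is the difference: 1.1 pp.
Rule of 70 on the gap: the ratio halves every 70/1.1 ≈ 63.64 years.
A 6.1 times gap takes log₂(6.1) ≈ 2.61 halvings to close: 2.61 × 63.64 ≈ 166 years.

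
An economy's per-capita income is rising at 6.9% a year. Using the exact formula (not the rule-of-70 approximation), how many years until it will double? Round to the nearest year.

10 years

t = ln(2) / ln(1 + 0.069) = 0.6931 / 0.066724 ≈ 10.39.
≈ 10 years.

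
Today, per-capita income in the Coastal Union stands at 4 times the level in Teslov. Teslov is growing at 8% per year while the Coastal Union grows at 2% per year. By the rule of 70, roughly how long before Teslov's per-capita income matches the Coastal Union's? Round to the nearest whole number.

What matters is the difference: 6 pp.
Rule of 70 on the gap: the ratio halves every 70/6 ≈ 11.67 years.
A 4 times gap closes after 2 halvings: 2 × 11.67 ≈ 23 years.

roughly 23 years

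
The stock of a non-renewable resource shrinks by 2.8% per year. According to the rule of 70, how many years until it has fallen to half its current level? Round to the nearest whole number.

around 25 years

The rule works in reverse for decay: 70/2.8 ≈ 25.00 years to halve.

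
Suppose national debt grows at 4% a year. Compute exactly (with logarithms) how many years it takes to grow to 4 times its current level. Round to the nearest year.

t = ln(4) / ln(1 + 0.04) = 1.3863 / 0.039221 ≈ 35.35.
≈ 35 years.

35 years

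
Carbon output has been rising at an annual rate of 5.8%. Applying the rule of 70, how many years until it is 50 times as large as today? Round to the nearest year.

approximately 68 years

One doubling takes 70/5.8 = 12.07 years.
50× is log₂ 50 ≈ 5.64 doublings, so ≈ 5.64 × 12.07 = 68 years.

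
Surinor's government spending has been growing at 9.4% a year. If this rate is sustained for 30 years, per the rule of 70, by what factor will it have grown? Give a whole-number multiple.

Doubling time ≈ 70/9.4 = 7.45 years.
30/7.45 ≈ 4 doublings, so about 2^4 = 16×.

about 16 times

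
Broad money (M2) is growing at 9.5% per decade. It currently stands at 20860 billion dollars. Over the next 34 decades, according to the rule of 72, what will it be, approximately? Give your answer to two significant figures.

It doubles every 72/9.5 ≈ 7.58 decades, so 34 decades is 4.49 doublings.
2^4.49 ≈ 22.47; 20860 × 22.47 ≈ 470000 billion dollars.

about 470000 billion dollars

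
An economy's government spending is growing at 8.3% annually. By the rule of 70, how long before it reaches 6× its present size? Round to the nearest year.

One doubling takes 70/8.3 = 8.43 years.
Reaching 6× takes log₂(6) ≈ 2.58 doublings.
2.58 × 8.43 ≈ 22 years.

around 22 years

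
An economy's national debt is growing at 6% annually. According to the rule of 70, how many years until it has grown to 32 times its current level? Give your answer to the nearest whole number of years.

One doubling takes 70/6 = 11.67 years.
32 = 2^5, so 5 doublings → 58 years.

roughly 58 years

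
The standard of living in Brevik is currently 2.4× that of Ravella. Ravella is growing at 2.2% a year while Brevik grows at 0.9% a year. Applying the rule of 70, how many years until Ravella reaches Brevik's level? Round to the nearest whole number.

approximately 68 years

Ravella gains on Brevik at 2.2% − 0.9% = 1.3 points a year.
At that relative rate the gap halves every 70/1.3 ≈ 53.85 years.
A 2.4× gap takes log₂(2.4) ≈ 1.26 halvings to close: 1.26 × 53.85 ≈ 68 years.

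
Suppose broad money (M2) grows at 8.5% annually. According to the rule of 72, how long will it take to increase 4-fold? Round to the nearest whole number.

Doubling time ≈ 72/8.5 = 8.47 years.
Getting to 4× needs 2 doublings: 2 × 8.47 ≈ 17 years.

≈ 17 years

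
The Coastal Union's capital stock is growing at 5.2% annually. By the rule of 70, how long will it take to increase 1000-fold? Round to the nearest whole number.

134 years

At 5.2% it doubles every 70/5.2 ≈ 13.46 years.
1000× is log₂ 1000 ≈ 9.97 doublings, so ≈ 9.97 × 13.46 = 134 years.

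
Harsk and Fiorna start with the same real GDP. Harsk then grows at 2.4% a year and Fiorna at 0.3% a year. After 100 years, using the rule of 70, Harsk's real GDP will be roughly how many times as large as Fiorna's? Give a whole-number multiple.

around 8 times

Harsk pulls ahead at 2.1 pp per year, so the ratio doubles every 70/2.1 ≈ 33.33 years.
In 100 years that's 3.00 doublings: 2^3.00 ≈ 8.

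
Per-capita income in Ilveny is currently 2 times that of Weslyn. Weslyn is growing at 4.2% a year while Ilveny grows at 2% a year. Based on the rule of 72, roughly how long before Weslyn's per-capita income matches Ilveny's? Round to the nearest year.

around 33 years

Weslyn gains on Ilveny at 4.2% − 2% = 2.2 points a year.
At that relative rate the gap halves every 72/2.2 ≈ 32.73 years.
A 2 times gap closes after 1 halving: 1 × 32.73 ≈ 33 years.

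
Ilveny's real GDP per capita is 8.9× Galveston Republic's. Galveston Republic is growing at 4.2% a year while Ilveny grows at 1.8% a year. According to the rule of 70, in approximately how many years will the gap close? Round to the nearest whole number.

≈ 92 years

Galveston Republic gains on Ilveny at 4.2% − 1.8% = 2.4 points a year.
At that relative rate the gap halves every 70/2.4 ≈ 29.17 years.
An 8.9× gap takes log₂(8.9) ≈ 3.15 halvings to close: 3.15 × 29.17 ≈ 92 years.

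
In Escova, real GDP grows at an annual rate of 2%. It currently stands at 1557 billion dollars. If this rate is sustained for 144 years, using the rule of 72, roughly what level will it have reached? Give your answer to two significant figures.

≈ 25000 billion dollars

Doubling time ≈ 72/2 = 36.00 years.
144 years is 144/36.00 ≈ 4.00 doublings, a factor of 2^4.00 ≈ 16.00.
1557 × 16.00 ≈ 25000 billion dollars.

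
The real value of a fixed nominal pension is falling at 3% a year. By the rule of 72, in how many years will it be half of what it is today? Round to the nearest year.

Halving time ≈ 72 / 3 = 24.00 → 24 years.

approximately 24 years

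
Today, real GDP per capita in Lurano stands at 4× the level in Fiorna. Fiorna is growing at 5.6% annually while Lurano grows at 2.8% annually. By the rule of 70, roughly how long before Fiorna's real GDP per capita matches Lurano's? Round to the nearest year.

≈ 50 years

Fiorna gains on Lurano at 5.6% − 2.8% = 2.8 points a year.
At that relative rate the gap halves every 70/2.8 ≈ 25.00 years.
A 4× gap closes after 2 halvings: 2 × 25.00 ≈ 50 years.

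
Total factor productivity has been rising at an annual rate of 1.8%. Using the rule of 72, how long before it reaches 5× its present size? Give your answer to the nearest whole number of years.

Doubling time ≈ 72/1.8 = 40.00 years.
Reaching 5× takes log₂(5) ≈ 2.32 doublings.
2.32 × 40.00 ≈ 93 years.

roughly 93 years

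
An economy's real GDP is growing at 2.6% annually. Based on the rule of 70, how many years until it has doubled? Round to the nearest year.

At 2.6%, doubling takes about 70/2.6 = 26.92 years.

roughly 27 years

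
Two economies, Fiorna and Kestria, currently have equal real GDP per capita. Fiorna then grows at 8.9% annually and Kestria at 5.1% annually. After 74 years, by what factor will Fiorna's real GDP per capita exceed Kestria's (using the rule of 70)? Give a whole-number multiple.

16 times

Rate gap = 8.9% − 5.1% = 3.8 points.
The ratio doubles every 70/3.8 ≈ 18.42 years.
74/18.42 ≈ 4.02 doublings → ratio ≈ 2^4.02 ≈ 16.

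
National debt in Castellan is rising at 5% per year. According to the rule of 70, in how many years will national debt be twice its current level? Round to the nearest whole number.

14 years

Doubling time ≈ 70 / 5 = 14.00 years.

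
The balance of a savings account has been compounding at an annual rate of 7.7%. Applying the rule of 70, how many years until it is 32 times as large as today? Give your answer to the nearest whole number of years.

45 years

At 7.7% it doubles every 70/7.7 ≈ 9.09 years.
32 = 2^5, so 5 doublings → 45 years.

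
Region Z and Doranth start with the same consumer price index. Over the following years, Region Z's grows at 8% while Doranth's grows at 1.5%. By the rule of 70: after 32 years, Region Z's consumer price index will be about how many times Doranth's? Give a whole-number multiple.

Rate gap = 8% − 1.5% = 6.5 points.
The ratio doubles every 70/6.5 ≈ 10.77 years.
32/10.77 ≈ 2.97 doublings → ratio ≈ 2^2.97 ≈ 8.

≈ 8 times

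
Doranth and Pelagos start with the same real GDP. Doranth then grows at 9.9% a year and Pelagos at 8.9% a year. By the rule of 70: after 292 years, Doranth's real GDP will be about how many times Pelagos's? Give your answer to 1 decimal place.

Rate gap = 9.9% − 8.9% = 1 point.
The ratio doubles every 70/1 ≈ 70.00 years.
292/70.00 ≈ 4.17 doublings → ratio ≈ 2^4.17 ≈ 18.0.

18.0 times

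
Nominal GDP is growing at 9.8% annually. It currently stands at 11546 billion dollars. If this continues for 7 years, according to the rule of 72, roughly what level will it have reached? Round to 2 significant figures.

approximately 22000 billion dollars

It doubles every 72/9.8 ≈ 7.35 years, so 7 years is 0.95 doublings.
2^0.95 ≈ 1.93; 11546 × 1.93 ≈ 22000 billion dollars.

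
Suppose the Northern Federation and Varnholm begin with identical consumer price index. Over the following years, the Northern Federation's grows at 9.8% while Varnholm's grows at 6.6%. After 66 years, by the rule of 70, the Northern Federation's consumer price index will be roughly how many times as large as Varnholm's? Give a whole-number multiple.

Rate gap = 9.8% − 6.6% = 3.2 points.
The ratio doubles every 70/3.2 ≈ 21.88 years.
66/21.88 ≈ 3.02 doublings → ratio ≈ 2^3.02 ≈ 8.

approximately 8 times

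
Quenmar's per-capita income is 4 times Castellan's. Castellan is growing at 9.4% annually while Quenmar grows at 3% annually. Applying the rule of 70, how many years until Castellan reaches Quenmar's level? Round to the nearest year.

Castellan gains on Quenmar at 9.4% − 3% = 6.4 points a year.
At that relative rate the gap halves every 70/6.4 ≈ 10.94 years.
A 4 times gap closes after 2 halvings: 2 × 10.94 ≈ 22 years.

22 years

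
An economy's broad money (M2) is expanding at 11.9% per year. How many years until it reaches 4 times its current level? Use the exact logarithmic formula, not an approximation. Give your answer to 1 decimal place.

12.3 years

t = ln(4) / ln(1 + 0.119) = 1.3863 / 0.112435 ≈ 12.33.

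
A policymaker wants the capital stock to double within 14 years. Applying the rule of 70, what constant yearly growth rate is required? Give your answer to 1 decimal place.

70 / 14 ≈ 5.00, so about 5.0% per year.

≈ 5.0%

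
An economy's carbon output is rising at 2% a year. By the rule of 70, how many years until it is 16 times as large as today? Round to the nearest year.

At 2% it doubles every 70/2 ≈ 35.00 years.
16× is 4 doublings, so 4 × 35.00 ≈ 140 years.

140 years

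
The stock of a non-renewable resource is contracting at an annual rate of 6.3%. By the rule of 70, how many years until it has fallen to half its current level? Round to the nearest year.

approximately 11 years

The rule works in reverse for decay: 70/6.3 ≈ 11.11 years to halve.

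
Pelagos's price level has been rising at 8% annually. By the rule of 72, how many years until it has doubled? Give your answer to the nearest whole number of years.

roughly 9 years

72/8 ≈ 9.00, so it doubles roughly every 9 years.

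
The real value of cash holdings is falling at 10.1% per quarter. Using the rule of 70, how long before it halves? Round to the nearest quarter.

Falling at 10.1%, it halves about every 70/10.1 = 6.93 quarters.

around 7 quarters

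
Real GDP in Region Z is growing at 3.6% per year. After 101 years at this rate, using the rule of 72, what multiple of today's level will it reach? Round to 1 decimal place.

Doubles every ≈ 20.00 years (72/3.6).
101 years is 5.05 doublings; 2^5.05 ≈ 33.1×.

≈ 33.1 times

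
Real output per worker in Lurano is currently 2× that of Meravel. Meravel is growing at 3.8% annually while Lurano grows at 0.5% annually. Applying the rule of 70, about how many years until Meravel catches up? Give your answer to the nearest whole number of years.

roughly 21 years

The growth-rate gap is 3.8% − 0.5% = 3.3 percentage points.
So the ratio between them halves every 70/3.3 ≈ 21.21 years.
A 2× gap closes after 1 halving: 1 × 21.21 ≈ 21 years.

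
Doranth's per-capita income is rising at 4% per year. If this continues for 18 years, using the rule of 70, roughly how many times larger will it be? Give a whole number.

2 times

70/4 ≈ 17.50 years per doubling.
18 years fits 1 doubling: 2^1 = 2.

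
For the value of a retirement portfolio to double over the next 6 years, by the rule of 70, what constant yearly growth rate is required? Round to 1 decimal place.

70 / 6 ≈ 11.67, so about 11.7% per year.

roughly 11.7%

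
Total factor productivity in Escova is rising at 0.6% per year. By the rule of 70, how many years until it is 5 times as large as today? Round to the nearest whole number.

about 271 years

One doubling takes 70/0.6 = 116.67 years.
5× is log₂ 5 ≈ 2.32 doublings, so ≈ 2.32 × 116.67 = 271 years.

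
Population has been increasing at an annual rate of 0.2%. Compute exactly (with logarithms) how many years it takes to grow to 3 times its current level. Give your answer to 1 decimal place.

549.9 years

t = ln(3) / ln(1 + 0.002) = 1.0986 / 0.001998 ≈ 549.85.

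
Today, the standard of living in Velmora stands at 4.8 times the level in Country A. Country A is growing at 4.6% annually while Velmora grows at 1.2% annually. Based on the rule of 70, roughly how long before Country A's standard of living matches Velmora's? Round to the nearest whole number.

roughly 47 years

What matters is the difference: 3.4 pp.
Rule of 70 on the gap: the ratio halves every 70/3.4 ≈ 20.59 years.
A 4.8 times gap takes log₂(4.8) ≈ 2.26 halvings to close: 2.26 × 20.59 ≈ 47 years.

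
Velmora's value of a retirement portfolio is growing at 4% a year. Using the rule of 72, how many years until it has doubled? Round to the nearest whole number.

18 years

72/4 ≈ 18.00, so it doubles roughly every 18 years.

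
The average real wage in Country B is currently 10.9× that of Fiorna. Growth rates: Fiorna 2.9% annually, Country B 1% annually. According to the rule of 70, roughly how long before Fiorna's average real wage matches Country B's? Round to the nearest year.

Fiorna gains on Country B at 2.9% − 1% = 1.9 points a year.
At that relative rate the gap halves every 70/1.9 ≈ 36.84 years.
A 10.9× gap takes log₂(10.9) ≈ 3.45 halvings to close: 3.45 × 36.84 ≈ 127 years.

around 127 years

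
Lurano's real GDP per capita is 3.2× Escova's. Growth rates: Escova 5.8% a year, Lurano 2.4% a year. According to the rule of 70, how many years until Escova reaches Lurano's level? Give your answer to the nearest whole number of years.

The growth-rate gap is 5.8% − 2.4% = 3.4 percentage points.
So the ratio between them halves every 70/3.4 ≈ 20.59 years.
A 3.2× gap takes log₂(3.2) ≈ 1.68 halvings to close: 1.68 × 20.59 ≈ 35 years.

about 35 years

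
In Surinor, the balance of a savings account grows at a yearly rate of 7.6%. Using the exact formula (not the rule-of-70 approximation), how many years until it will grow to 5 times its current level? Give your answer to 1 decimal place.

t = ln(5) / ln(1 + 0.076) = 1.6094 / 0.073250 ≈ 21.97.

22.0 years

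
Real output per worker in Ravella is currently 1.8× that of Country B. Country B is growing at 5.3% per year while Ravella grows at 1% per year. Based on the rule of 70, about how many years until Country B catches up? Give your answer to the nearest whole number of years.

roughly 14 years

Country B gains on Ravella at 5.3% − 1% = 4.3 points a year.
At that relative rate the gap halves every 70/4.3 ≈ 16.28 years.
A 1.8× gap takes log₂(1.8) ≈ 0.85 halvings to close: 0.85 × 16.28 ≈ 14 years.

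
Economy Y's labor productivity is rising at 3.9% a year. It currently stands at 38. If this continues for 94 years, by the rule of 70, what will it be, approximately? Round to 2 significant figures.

It doubles every 70/3.9 ≈ 17.95 years, so 94 years is 5.24 doublings.
2^5.24 ≈ 37.79; 38 × 37.79 ≈ 1400.

≈ 1400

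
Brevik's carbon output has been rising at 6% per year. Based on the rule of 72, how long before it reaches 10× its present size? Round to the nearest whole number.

At 6% it doubles every 72/6 ≈ 12.00 years.
Reaching 10× takes log₂(10) ≈ 3.32 doublings.
3.32 × 12.00 ≈ 40 years.

around 40 years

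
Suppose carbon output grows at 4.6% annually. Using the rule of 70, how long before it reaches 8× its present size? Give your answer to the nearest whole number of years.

roughly 46 years

One doubling takes 70/4.6 = 15.22 years.
Getting to 8× needs 3 doublings: 3 × 15.22 ≈ 46 years.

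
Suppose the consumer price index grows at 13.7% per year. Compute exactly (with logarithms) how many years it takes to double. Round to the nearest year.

t = ln(2) / ln(1 + 0.137) = 0.6931 / 0.128393 ≈ 5.40.
≈ 5 years.

5 years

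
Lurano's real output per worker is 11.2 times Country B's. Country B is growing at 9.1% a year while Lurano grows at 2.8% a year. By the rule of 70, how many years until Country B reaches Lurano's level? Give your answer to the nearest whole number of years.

The growth-rate gap is 9.1% − 2.8% = 6.3 percentage points.
So the ratio between them halves every 70/6.3 ≈ 11.11 years.
An 11.2 times gap takes log₂(11.2) ≈ 3.49 halvings to close: 3.49 × 11.11 ≈ 39 years.

approximately 39 years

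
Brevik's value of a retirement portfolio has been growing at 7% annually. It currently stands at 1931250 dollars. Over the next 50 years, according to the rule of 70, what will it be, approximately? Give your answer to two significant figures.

It doubles every 70/7 ≈ 10.00 years, so 50 years is 5.00 doublings.
2^5.00 ≈ 32.00; 1931250 × 32.00 ≈ 62000000 dollars.

around 62000000 dollars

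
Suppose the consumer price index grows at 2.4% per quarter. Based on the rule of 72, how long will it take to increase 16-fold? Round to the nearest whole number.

≈ 120 quarters

At 2.4% it doubles every 72/2.4 ≈ 30.00 quarters.
16× is 4 doublings, so 4 × 30.00 ≈ 120 quarters.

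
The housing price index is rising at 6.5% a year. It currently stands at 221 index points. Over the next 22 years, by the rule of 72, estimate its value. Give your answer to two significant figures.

about 880 index points

Doubling time ≈ 72/6.5 = 11.08 years.
22 years is 22/11.08 ≈ 1.99 doublings, a factor of 2^1.99 ≈ 3.97.
221 × 3.97 ≈ 880 index points.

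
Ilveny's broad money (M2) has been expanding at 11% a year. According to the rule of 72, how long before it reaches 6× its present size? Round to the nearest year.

One doubling takes 72/11 = 6.55 years.
Reaching 6× takes log₂(6) ≈ 2.58 doublings.
2.58 × 6.55 ≈ 17 years.

roughly 17 years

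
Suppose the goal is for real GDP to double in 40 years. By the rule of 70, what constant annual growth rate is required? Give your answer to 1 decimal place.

70 / 40 ≈ 1.75, so about 1.8% a year.

around 1.8% a year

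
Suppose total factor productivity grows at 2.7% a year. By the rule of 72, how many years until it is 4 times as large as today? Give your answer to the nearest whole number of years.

Doubling time ≈ 72/2.7 = 26.67 years.
4 = 2^2, so 2 doublings → 53 years.

around 53 years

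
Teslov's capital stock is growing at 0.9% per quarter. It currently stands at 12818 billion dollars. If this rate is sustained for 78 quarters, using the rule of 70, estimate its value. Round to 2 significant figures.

≈ 26000 billion dollars

It doubles every 70/0.9 ≈ 77.78 quarters, so 78 quarters is 1.00 doublings.
2^1.00 ≈ 2.00; 12818 × 2.00 ≈ 26000 billion dollars.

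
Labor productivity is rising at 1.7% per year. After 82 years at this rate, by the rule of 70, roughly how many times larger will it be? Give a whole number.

70/1.7 ≈ 41.18 years per doubling.
82 years fits 2 doublings: 2^2 = 4.

around 4 times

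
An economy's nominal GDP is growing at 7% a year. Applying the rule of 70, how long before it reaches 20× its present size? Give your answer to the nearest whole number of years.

around 43 years

Doubling time ≈ 70/7 = 10.00 years.
Reaching 20× takes log₂(20) ≈ 4.32 doublings.
4.32 × 10.00 ≈ 43 years.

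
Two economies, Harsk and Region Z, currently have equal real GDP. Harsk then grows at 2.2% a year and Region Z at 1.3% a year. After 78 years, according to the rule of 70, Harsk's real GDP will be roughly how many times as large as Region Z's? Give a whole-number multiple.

roughly 2 times

Harsk pulls ahead at 0.9 pp per year, so the ratio doubles every 70/0.9 ≈ 77.78 years.
In 78 years that's 1.00 doublings: 2^1.00 ≈ 2.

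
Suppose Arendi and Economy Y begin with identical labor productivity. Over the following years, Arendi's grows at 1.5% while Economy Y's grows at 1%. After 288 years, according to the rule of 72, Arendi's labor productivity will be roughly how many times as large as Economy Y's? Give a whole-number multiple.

Arendi pulls ahead at 0.5 pp per year, so the ratio doubles every 72/0.5 ≈ 144.00 years.
In 288 years that's 2.00 doublings: 2^2.00 ≈ 4.

about 4 times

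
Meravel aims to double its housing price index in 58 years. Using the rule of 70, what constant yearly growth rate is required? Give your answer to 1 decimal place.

about 1.2% per year

70 / 58 ≈ 1.21, so about 1.2% per year.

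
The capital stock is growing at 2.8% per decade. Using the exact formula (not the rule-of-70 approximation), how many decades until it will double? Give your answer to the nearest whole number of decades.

t = ln(2) / ln(1 + 0.028) = 0.6931 / 0.027615 ≈ 25.10.
≈ 25 decades.

25 decades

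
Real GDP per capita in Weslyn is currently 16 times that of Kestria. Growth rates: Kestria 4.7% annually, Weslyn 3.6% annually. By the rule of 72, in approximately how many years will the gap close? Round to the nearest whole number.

roughly 262 years

The growth-rate gap is 4.7% − 3.6% = 1.1 percentage points.
So the ratio between them halves every 72/1.1 ≈ 65.45 years.
A 16 times gap closes after 4 halvings: 4 × 65.45 ≈ 262 years.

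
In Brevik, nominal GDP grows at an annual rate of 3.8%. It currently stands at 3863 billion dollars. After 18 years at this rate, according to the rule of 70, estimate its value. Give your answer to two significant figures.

Doubling time ≈ 70/3.8 = 18.42 years.
18 years is 18/18.42 ≈ 0.98 doublings, a factor of 2^0.98 ≈ 1.97.
3863 × 1.97 ≈ 7600 billion dollars.

around 7600 billion dollars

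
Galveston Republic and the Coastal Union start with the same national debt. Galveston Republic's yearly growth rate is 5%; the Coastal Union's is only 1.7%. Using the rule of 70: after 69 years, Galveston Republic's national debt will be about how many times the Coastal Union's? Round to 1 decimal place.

about 9.5 times

Rate gap = 5% − 1.7% = 3.3 points.
The ratio doubles every 70/3.3 ≈ 21.21 years.
69/21.21 ≈ 3.25 doublings → ratio ≈ 2^3.25 ≈ 9.5.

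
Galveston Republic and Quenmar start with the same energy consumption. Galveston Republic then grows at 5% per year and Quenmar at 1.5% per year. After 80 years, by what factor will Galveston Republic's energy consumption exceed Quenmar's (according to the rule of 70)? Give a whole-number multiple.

Galveston Republic pulls ahead at 3.5 pp per year, so the ratio doubles every 70/3.5 ≈ 20.00 years.
In 80 years that's 4.00 doublings: 2^4.00 ≈ 16.

16 times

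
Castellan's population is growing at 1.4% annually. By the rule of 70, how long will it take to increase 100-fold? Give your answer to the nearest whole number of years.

roughly 332 years

One doubling takes 70/1.4 = 50.00 years.
Reaching 100× takes log₂(100) ≈ 6.64 doublings.
6.64 × 50.00 ≈ 332 years.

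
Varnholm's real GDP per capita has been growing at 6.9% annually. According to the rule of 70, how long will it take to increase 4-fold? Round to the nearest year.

At 6.9% it doubles every 70/6.9 ≈ 10.14 years.
4× is 2 doublings, so 2 × 10.14 ≈ 20 years.

approximately 20 years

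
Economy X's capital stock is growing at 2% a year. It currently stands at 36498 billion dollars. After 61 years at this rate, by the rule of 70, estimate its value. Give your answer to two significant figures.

Doubling time ≈ 70/2 = 35.00 years.
61 years is 61/35.00 ≈ 1.74 doublings, a factor of 2^1.74 ≈ 3.34.
36498 × 3.34 ≈ 120000 billion dollars.

120000 billion dollars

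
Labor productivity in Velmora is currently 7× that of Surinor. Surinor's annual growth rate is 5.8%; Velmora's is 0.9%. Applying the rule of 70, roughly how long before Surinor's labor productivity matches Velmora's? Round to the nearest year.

approximately 40 years

Surinor gains on Velmora at 5.8% − 0.9% = 4.9 points a year.
At that relative rate the gap halves every 70/4.9 ≈ 14.29 years.
A 7× gap takes log₂(7) ≈ 2.81 halvings to close: 2.81 × 14.29 ≈ 40 years.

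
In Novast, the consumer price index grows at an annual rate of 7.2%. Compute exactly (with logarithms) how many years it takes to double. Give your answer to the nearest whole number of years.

10 years

t = ln(2) / ln(1 + 0.072) = 0.6931 / 0.069526 ≈ 9.97.
≈ 10 years.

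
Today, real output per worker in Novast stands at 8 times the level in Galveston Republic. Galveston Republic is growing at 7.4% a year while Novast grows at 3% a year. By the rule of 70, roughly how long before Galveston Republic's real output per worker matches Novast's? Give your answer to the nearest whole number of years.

around 48 years

The growth-rate gap is 7.4% − 3% = 4.4 percentage points.
So the ratio between them halves every 70/4.4 ≈ 15.91 years.
An 8 times gap closes after 3 halvings: 3 × 15.91 ≈ 48 years.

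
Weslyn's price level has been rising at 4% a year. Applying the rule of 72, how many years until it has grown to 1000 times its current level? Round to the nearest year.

One doubling takes 72/4 = 18.00 years.
Reaching 1000× takes log₂(1000) ≈ 9.97 doublings.
9.97 × 18.00 ≈ 179 years.

roughly 179 years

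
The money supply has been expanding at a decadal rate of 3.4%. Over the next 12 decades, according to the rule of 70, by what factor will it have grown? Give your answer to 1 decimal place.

Doubles every ≈ 20.59 decades (70/3.4).
12 decades is 0.58 doublings; 2^0.58 ≈ 1.5×.

about 1.5 times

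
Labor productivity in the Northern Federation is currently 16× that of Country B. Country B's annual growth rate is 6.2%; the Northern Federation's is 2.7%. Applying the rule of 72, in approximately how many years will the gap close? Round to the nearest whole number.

about 82 years

Country B gains on the Northern Federation at 6.2% − 2.7% = 3.5 points a year.
At that relative rate the gap halves every 72/3.5 ≈ 20.57 years.
A 16× gap closes after 4 halvings: 4 × 20.57 ≈ 82 years.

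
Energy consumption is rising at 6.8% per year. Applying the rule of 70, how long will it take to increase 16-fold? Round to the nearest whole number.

Doubling time ≈ 70/6.8 = 10.29 years.
16× is 4 doublings, so 4 × 10.29 ≈ 41 years.

≈ 41 years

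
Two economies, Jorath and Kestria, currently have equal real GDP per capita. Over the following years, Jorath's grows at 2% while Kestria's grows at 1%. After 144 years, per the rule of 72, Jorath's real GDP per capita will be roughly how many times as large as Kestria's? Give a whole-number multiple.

about 4 times

Rate gap = 2% − 1% = 1 point.
The ratio doubles every 72/1 ≈ 72.00 years.
144/72.00 ≈ 2.00 doublings → ratio ≈ 2^2.00 ≈ 4.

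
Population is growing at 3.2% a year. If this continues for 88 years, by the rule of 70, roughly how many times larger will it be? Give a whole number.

At 3.2% one doubling takes ≈ 21.88 years; 88 years is 4 of them, so ×16.

around 16 times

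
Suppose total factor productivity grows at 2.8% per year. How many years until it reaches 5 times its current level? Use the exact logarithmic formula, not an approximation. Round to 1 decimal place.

t = ln(5) / ln(1 + 0.028) = 1.6094 / 0.027615 ≈ 58.28.

58.3 years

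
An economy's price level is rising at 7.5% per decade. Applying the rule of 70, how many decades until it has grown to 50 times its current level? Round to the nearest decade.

≈ 53 decades

One doubling takes 70/7.5 = 9.33 decades.
50× is log₂ 50 ≈ 5.64 doublings, so ≈ 5.64 × 9.33 = 53 decades.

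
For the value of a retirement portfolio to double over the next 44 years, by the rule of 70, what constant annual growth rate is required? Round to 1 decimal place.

70 / 44 ≈ 1.59, so about 1.6% annually.

roughly 1.6%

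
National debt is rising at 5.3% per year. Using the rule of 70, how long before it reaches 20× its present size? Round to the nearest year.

about 57 years

One doubling takes 70/5.3 = 13.21 years.
Reaching 20× takes log₂(20) ≈ 4.32 doublings.
4.32 × 13.21 ≈ 57 years.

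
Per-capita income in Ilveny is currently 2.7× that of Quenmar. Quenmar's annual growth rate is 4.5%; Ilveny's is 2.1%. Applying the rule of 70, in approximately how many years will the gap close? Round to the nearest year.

The growth-rate gap is 4.5% − 2.1% = 2.4 percentage points.
So the ratio between them halves every 70/2.4 ≈ 29.17 years.
A 2.7× gap takes log₂(2.7) ≈ 1.43 halvings to close: 1.43 × 29.17 ≈ 42 years.

approximately 42 years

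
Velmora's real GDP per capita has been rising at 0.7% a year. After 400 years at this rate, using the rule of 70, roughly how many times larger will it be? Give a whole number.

70/0.7 ≈ 100.00 years per doubling.
400 years fits 4 doublings: 2^4 = 16.

16 times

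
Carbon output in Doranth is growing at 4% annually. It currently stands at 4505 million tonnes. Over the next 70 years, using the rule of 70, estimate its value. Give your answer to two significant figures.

It doubles every 70/4 ≈ 17.50 years, so 70 years is 4.00 doublings.
2^4.00 ≈ 16.00; 4505 × 16.00 ≈ 72000 million tonnes.

roughly 72000 million tonnes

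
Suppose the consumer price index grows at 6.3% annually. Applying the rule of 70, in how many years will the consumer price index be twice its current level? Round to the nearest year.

about 11 years

70/6.3 ≈ 11.11, so it doubles roughly every 11 years.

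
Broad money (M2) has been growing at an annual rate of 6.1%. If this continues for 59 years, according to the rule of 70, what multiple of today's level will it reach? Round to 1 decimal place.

Doubles every ≈ 11.48 years (70/6.1).
59 years is 5.14 doublings; 2^5.14 ≈ 35.3×.

35.3 times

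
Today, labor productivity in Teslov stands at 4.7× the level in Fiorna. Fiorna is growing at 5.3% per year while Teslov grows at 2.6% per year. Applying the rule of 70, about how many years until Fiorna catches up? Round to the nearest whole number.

What matters is the difference: 2.7 pp.
Rule of 70 on the gap: the ratio halves every 70/2.7 ≈ 25.93 years.
A 4.7× gap takes log₂(4.7) ≈ 2.23 halvings to close: 2.23 × 25.93 ≈ 58 years.

about 58 years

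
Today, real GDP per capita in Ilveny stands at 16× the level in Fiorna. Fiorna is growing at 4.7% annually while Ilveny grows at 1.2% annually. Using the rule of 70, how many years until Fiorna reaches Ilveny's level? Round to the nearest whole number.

about 80 years

What matters is the difference: 3.5 pp.
Rule of 70 on the gap: the ratio halves every 70/3.5 ≈ 20.00 years.
A 16× gap closes after 4 halvings: 4 × 20.00 ≈ 80 years.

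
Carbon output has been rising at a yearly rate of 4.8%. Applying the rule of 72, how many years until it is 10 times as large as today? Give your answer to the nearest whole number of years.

Doubling time ≈ 72/4.8 = 15.00 years.
Reaching 10× takes log₂(10) ≈ 3.32 doublings.
3.32 × 15.00 ≈ 50 years.

about 50 years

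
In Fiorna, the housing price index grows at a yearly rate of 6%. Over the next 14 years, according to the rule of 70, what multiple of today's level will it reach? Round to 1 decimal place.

Doubling time ≈ 70/6 = 11.67 years.
14 years / 11.67 ≈ 1.20 doublings → factor 2^1.20 ≈ 2.3.

2.3 times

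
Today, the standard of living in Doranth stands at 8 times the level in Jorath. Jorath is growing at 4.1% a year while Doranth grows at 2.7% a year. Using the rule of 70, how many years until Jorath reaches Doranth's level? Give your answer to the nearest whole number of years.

approximately 150 years

Jorath gains on Doranth at 4.1% − 2.7% = 1.4 points a year.
At that relative rate the gap halves every 70/1.4 ≈ 50.00 years.
An 8 times gap closes after 3 halvings: 3 × 50.00 ≈ 150 years.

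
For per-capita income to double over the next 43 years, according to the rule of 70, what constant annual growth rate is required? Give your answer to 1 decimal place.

≈ 1.6%

70 / 43 ≈ 1.63, so about 1.6% annually.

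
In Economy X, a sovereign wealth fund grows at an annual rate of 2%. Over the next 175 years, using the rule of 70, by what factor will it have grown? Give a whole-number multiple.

about 32 times

70/2 ≈ 35.00 years per doubling.
175 years fits 5 doublings: 2^5 = 32.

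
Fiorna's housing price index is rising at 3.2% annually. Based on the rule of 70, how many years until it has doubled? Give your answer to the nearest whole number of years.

≈ 22 years

Doubling time ≈ 70 / 3.2 = 21.88 years.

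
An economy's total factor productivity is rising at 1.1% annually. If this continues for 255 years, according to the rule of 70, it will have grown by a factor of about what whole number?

70/1.1 ≈ 63.64 years per doubling.
255 years fits 4 doublings: 2^4 = 16.

around 16 times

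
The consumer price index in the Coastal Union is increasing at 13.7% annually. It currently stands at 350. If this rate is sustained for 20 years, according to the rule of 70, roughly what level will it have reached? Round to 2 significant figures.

It doubles every 70/13.7 ≈ 5.11 years, so 20 years is 3.91 doublings.
2^3.91 ≈ 15.03; 350 × 15.03 ≈ 5300.

≈ 5300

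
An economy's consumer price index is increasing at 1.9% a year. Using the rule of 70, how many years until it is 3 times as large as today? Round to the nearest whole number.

At 1.9% it doubles every 70/1.9 ≈ 36.84 years.
Reaching 3× takes log₂(3) ≈ 1.58 doublings.
1.58 × 36.84 ≈ 58 years.

approximately 58 years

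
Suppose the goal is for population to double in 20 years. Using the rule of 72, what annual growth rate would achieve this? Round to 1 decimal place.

roughly 3.6% annually

72 / 20 ≈ 3.60, so about 3.6% annually.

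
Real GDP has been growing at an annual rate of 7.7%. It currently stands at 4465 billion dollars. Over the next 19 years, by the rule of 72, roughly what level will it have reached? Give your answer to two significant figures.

≈ 18000 billion dollars

Doubling time ≈ 72/7.7 = 9.35 years.
19 years is 19/9.35 ≈ 2.03 doublings, a factor of 2^2.03 ≈ 4.08.
4465 × 4.08 ≈ 18000 billion dollars.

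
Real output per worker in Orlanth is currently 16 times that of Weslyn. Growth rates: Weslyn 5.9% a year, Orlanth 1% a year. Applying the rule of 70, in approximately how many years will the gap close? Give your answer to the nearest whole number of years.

Weslyn gains on Orlanth at 5.9% − 1% = 4.9 points a year.
At that relative rate the gap halves every 70/4.9 ≈ 14.29 years.
A 16 times gap closes after 4 halvings: 4 × 14.29 ≈ 57 years.

approximately 57 years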